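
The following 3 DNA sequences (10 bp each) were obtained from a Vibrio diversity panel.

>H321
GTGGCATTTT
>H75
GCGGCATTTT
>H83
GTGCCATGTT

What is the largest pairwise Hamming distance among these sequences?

Pairwise Hamming distances:
  H321 vs H75: 1
  H321 vs H83: 2
  H75 vs H83: 3
The largest is 3, between H75 and H83.

3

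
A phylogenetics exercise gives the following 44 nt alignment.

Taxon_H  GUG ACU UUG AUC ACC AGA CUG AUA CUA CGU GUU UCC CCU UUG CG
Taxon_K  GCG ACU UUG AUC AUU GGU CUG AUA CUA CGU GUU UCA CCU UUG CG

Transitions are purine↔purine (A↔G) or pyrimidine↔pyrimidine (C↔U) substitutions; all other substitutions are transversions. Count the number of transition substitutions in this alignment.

The sequences differ at positions 2 (U/C, transition), 14 (C/U, transition), 15 (C/U, transition), 16 (A/G, transition), 18 (A/U, transversion), 36 (C/A, transversion).
Of the 6 differences, 4 transitions and 2 transversions, so the answer is 4.

4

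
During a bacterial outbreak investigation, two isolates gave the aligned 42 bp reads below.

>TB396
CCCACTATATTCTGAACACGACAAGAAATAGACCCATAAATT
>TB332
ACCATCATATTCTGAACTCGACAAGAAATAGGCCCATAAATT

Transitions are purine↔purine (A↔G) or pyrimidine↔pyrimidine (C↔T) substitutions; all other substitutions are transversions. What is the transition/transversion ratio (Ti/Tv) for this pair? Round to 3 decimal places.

1.500

Differing sites — 1:C/A (Tv); 5:C/T (Ti); 6:T/C (Ti); 18:A/T (Tv); 32:A/G (Ti).
Of the 5 differences, 3 transitions and 2 transversions, so Ti/Tv = 3/2 = 1.500.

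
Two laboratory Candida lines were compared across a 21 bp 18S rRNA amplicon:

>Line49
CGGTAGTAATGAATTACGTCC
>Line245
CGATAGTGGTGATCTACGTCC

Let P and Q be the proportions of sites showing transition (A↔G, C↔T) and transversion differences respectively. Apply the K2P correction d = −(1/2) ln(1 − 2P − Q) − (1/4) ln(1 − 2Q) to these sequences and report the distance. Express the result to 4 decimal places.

Mismatches occur at site 3 (G/A, transition), site 8 (A/G, transition), site 9 (A/G, transition), site 13 (A/T, transversion), site 14 (T/C, transition).
Of the 5 differences, 4 transitions and 1 transversion over 21 sites: P = 4/21 = 0.190476, Q = 1/21 = 0.047619.
d = −0.5·ln(0.571429) − 0.25·ln(0.904762) = −0.5·(-0.559615) − 0.25·(-0.100083) = 0.3048.

0.3048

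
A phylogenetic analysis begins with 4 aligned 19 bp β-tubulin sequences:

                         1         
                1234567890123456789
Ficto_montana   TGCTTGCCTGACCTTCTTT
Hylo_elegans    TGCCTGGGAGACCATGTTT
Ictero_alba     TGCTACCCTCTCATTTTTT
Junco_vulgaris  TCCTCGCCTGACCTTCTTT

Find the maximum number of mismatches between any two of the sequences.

11

Pairwise Hamming distances:
  Ficto_montana vs Hylo_elegans: 6
  Ficto_montana vs Ictero_alba: 6
  Ficto_montana vs Junco_vulgaris: 2
  Hylo_elegans vs Ictero_alba: 11
  Hylo_elegans vs Junco_vulgaris: 8
  Ictero_alba vs Junco_vulgaris: 7
The largest is 11, between Hylo_elegans and Ictero_alba.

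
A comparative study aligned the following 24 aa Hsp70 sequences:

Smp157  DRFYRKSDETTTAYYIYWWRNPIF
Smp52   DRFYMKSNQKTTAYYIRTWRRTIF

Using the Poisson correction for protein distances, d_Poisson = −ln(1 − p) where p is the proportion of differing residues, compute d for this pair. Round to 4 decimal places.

Mismatches occur at site 5 (R/M), site 8 (D/N), site 9 (E/Q), site 10 (T/K), site 17 (Y/R), site 18 (W/T), site 21 (N/R), site 22 (P/T).
p = 8/24 = 0.333333.
d = −ln(1 − 0.333333) = −ln(0.666667) = 0.4055.

0.4055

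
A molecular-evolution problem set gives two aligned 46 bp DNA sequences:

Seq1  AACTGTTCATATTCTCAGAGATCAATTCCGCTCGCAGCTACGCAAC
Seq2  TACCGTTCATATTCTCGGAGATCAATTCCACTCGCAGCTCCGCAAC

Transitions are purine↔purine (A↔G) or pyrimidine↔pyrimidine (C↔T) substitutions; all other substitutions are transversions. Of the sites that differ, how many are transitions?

3

Differing sites — 1:A/T (Tv); 4:T/C (Ti); 17:A/G (Ti); 30:G/A (Ti); 40:A/C (Tv).
Of the 5 differences, 3 transitions and 2 transversions, so the answer is 3.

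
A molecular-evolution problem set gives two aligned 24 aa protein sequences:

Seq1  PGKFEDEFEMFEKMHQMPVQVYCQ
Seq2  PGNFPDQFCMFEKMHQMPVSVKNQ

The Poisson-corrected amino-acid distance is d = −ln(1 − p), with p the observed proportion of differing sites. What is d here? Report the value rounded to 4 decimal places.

Mismatches occur at site 3 (K↔N), site 5 (E↔P), site 7 (E↔Q), site 9 (E↔C), site 20 (Q↔S), site 22 (Y↔K), site 23 (C↔N).
p = 7/24 = 0.291667.
d = −ln(1 − 0.291667) = −ln(0.708333) = 0.3448.

0.3448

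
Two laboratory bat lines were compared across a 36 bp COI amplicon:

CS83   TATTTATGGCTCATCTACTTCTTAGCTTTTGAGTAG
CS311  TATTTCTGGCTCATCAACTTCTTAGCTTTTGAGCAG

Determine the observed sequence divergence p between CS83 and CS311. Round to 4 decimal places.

Mismatches occur at site 6 (A→C), site 16 (T→A), site 34 (T→C).
There are 3 differences over 36 sites, so p = 3/36 = 0.0833.

0.0833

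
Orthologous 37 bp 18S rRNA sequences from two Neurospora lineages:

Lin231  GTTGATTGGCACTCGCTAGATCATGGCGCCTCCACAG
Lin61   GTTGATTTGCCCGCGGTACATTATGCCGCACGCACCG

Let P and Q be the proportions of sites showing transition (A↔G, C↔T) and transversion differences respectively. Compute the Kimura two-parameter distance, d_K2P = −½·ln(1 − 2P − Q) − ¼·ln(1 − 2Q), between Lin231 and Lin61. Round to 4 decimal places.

Differing sites — 8:G/T (Tv); 11:A/C (Tv); 13:T/G (Tv); 16:C/G (Tv); 19:G/C (Tv); 22:C/T (Ti); 26:G/C (Tv); 30:C/A (Tv); 31:T/C (Ti); 32:C/G (Tv); 36:A/C (Tv).
Of the 11 differences, 2 transitions and 9 transversions over 37 sites: P = 2/37 = 0.054054, Q = 9/37 = 0.243243.
d = −0.5·ln(0.648649) − 0.25·ln(0.513514) = −0.5·(-0.432864) − 0.25·(-0.666478) = 0.3831.

0.3831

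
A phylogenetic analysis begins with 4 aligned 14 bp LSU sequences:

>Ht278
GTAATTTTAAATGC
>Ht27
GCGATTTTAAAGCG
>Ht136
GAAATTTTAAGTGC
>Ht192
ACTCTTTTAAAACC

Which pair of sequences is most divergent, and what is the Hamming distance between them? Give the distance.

Pairwise Hamming distances:
  Ht278 vs Ht27: 5
  Ht278 vs Ht136: 2
  Ht278 vs Ht192: 6
  Ht27 vs Ht136: 6
  Ht27 vs Ht192: 5
  Ht136 vs Ht192: 7
The largest is 7, between Ht136 and Ht192.

7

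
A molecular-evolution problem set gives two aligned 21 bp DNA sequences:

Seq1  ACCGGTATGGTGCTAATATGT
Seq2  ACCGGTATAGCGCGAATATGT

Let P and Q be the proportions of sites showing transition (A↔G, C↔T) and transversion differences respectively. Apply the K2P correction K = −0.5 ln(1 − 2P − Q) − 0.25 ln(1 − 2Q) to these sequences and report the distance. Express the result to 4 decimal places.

0.1610

Differing sites — 9:G/A (Ti); 11:T/C (Ti); 14:T/G (Tv).
Of the 3 differences, 2 transitions and 1 transversion over 21 sites: P = 2/21 = 0.095238, Q = 1/21 = 0.047619.
d = −0.5·ln(0.761905) − 0.25·ln(0.904762) = −0.5·(-0.271933) − 0.25·(-0.100083) = 0.1610.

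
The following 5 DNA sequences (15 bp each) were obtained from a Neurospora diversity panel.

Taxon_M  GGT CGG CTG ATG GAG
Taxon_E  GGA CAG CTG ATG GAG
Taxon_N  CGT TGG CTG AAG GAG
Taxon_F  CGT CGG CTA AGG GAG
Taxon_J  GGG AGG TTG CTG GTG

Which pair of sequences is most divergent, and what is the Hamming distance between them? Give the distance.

Pairwise Hamming distances:
  Taxon_M vs Taxon_E: 2
  Taxon_M vs Taxon_N: 3
  Taxon_M vs Taxon_F: 3
  Taxon_M vs Taxon_J: 5
  Taxon_E vs Taxon_N: 5
  Taxon_E vs Taxon_F: 5
  Taxon_E vs Taxon_J: 6
  Taxon_N vs Taxon_F: 3
  Taxon_N vs Taxon_J: 7
  Taxon_F vs Taxon_J: 8
The largest is 8, between Taxon_F and Taxon_J.

8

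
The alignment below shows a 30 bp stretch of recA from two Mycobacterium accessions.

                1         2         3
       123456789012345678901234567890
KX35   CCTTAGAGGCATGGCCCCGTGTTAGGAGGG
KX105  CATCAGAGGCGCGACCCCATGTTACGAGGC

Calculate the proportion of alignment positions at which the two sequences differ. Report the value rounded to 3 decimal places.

0.267

Differing sites — 2:C/A; 4:T/C; 11:A/G; 12:T/C; 14:G/A; 19:G/A; 25:G/C; 30:G/C.
There are 8 differences over 30 sites, so p = 8/30 = 0.267.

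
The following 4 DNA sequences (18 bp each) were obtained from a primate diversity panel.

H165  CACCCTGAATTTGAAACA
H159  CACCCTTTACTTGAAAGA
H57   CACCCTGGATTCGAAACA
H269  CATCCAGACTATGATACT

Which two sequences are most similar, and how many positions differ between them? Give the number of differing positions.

Pairwise Hamming distances:
  H165 vs H159: 4
  H165 vs H57: 2
  H165 vs H269: 6
  H159 vs H57: 5
  H159 vs H269: 10
  H57 vs H269: 8
The smallest is 2, between H165 and H57.

2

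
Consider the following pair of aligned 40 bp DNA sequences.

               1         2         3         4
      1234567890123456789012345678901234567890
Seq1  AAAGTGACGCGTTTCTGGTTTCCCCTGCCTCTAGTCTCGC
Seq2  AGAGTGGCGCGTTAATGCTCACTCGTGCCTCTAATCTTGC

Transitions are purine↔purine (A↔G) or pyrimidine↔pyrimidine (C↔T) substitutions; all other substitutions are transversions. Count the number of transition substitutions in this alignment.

The sequences differ at positions 2 (A/G, transition), 7 (A/G, transition), 14 (T/A, transversion), 15 (C/A, transversion), 18 (G/C, transversion), 20 (T/C, transition), 21 (T/A, transversion), 23 (C/T, transition), 25 (C/G, transversion), 34 (G/A, transition), 38 (C/T, transition).
Of the 11 differences, 6 transitions and 5 transversions, so the answer is 6.

6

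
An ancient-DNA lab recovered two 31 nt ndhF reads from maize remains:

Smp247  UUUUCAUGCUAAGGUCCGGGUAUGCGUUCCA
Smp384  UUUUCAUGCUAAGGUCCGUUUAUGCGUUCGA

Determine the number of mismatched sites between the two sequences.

3

Mismatches occur at site 19 (G/U), site 20 (G/U), site 30 (C/G).
That gives 3 mismatches out of 31 aligned sites, so the Hamming distance is 3.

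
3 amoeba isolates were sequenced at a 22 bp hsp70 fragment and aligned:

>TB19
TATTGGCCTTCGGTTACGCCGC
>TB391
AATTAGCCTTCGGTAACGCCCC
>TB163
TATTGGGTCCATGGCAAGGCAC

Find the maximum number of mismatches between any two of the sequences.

Pairwise Hamming distances:
  TB19 vs TB391: 4
  TB19 vs TB163: 11
  TB391 vs TB163: 13
The largest is 13, between TB391 and TB163.

13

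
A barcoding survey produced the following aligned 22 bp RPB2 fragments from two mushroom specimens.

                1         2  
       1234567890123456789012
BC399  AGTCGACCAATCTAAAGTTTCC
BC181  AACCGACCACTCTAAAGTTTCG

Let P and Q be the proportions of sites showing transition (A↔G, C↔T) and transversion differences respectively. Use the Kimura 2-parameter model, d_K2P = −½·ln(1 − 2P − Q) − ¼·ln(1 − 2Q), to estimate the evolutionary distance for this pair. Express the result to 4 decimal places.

0.2094

Differing sites — 2:G/A (Ti); 3:T/C (Ti); 10:A/C (Tv); 22:C/G (Tv).
Of the 4 differences, 2 transitions and 2 transversions over 22 sites: P = 2/22 = 0.090909, Q = 2/22 = 0.090909.
d = −0.5·ln(0.727273) − 0.25·ln(0.818182) = −0.5·(-0.318453) − 0.25·(-0.200670) = 0.2094.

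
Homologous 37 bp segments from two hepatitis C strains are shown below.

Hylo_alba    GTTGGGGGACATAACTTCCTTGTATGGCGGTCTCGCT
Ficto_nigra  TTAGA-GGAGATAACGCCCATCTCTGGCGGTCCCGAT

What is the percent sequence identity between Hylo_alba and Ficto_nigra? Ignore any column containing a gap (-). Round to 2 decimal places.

69.44%

Excluding the 1 gap column leaves 36 comparable sites.
The sequences differ at positions 1 (G/T), 3 (T/A), 5 (G/A), 10 (C/G), 16 (T/G), 17 (T/C), 20 (T/A), 22 (G/C), 24 (A/C), 33 (T/C), 36 (C/A).
25 of the 36 comparable sites match, so the percent identity is 25/36 × 100 = 69.44%.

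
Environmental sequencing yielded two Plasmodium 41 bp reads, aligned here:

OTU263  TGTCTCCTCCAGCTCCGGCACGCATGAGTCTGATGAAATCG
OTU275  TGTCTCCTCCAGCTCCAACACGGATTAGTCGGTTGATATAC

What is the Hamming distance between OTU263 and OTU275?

9

Differing sites — 17:G/A; 18:G/A; 23:C/G; 26:G/T; 31:T/G; 33:A/T; 37:A/T; 40:C/A; 41:G/C.
That gives 9 mismatches out of 41 aligned sites, so the Hamming distance is 9.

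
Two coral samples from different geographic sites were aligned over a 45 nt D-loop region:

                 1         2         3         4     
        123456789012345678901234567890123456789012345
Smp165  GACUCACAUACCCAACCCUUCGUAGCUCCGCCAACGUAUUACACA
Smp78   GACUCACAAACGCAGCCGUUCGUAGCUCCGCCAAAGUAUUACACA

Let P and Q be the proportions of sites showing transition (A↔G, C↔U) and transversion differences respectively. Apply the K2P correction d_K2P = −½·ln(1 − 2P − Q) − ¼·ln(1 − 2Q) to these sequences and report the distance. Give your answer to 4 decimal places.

The sequences differ at positions 9 (U/A, transversion), 12 (C/G, transversion), 15 (A/G, transition), 18 (C/G, transversion), 35 (C/A, transversion).
Of the 5 differences, 1 transition and 4 transversions over 45 sites: P = 1/45 = 0.022222, Q = 4/45 = 0.088889.
d = −0.5·ln(0.866667) − 0.25·ln(0.822222) = −0.5·(-0.143100) − 0.25·(-0.195745) = 0.1205.

0.1205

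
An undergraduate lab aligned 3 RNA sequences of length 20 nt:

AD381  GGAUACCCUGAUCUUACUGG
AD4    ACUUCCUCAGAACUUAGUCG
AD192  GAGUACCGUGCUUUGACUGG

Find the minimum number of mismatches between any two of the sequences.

6

Pairwise Hamming distances:
  AD381 vs AD4: 9
  AD381 vs AD192: 6
  AD4 vs AD192: 13
The smallest is 6, between AD381 and AD192.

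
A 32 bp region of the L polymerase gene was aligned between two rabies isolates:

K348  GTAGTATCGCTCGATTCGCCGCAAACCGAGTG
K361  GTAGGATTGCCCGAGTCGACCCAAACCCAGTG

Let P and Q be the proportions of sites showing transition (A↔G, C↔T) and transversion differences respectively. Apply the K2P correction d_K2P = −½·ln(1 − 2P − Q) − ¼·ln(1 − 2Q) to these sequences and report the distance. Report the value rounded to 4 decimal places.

Mismatches occur at site 5 (T→G, transversion), site 8 (C→T, transition), site 11 (T→C, transition), site 15 (T→G, transversion), site 19 (C→A, transversion), site 21 (G→C, transversion), site 28 (G→C, transversion).
Of the 7 differences, 2 transitions and 5 transversions over 32 sites: P = 2/32 = 0.062500, Q = 5/32 = 0.156250.
d = −0.5·ln(0.718750) − 0.25·ln(0.687500) = −0.5·(-0.330242) − 0.25·(-0.374693) = 0.2588.

0.2588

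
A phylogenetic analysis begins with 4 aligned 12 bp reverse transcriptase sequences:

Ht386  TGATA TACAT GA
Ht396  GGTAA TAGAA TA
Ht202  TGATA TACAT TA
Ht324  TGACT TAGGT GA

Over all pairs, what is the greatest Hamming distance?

Pairwise Hamming distances:
  Ht386 vs Ht396: 6
  Ht386 vs Ht202: 1
  Ht386 vs Ht324: 4
  Ht396 vs Ht202: 5
  Ht396 vs Ht324: 7
  Ht202 vs Ht324: 5
The largest is 7, between Ht396 and Ht324.

7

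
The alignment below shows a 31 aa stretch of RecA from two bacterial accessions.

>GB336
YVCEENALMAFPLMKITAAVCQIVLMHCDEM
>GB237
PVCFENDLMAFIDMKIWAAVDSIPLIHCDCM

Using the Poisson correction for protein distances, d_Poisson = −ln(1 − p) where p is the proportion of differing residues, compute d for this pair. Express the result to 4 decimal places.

0.4383

Mismatches occur at site 1 (Y→P), site 4 (E→F), site 7 (A→D), site 12 (P→I), site 13 (L→D), site 17 (T→W), site 21 (C→D), site 22 (Q→S), site 24 (V→P), site 26 (M→I), site 30 (E→C).
p = 11/31 = 0.354839.
d = −ln(1 − 0.354839) = −ln(0.645161) = 0.4383.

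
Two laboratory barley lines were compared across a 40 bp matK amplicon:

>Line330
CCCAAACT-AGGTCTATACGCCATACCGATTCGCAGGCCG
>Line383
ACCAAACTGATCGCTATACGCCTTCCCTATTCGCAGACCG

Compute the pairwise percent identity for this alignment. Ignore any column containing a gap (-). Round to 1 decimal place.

Excluding the 1 gap column leaves 39 comparable sites.
The sequences differ at positions 1 (C/A), 11 (G/T), 12 (G/C), 13 (T/G), 23 (A/T), 25 (A/C), 28 (G/T), 37 (G/A).
31 of the 39 comparable sites match, so the percent identity is 31/39 × 100 = 79.5%.

79.5%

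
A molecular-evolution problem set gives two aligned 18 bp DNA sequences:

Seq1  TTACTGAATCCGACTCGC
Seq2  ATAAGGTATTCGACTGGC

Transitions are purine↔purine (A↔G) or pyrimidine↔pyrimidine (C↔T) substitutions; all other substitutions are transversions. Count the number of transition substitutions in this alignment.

1

Differing sites — 1:T/A (Tv); 4:C/A (Tv); 5:T/G (Tv); 7:A/T (Tv); 10:C/T (Ti); 16:C/G (Tv).
Of the 6 differences, 1 transition and 5 transversions, so the answer is 1.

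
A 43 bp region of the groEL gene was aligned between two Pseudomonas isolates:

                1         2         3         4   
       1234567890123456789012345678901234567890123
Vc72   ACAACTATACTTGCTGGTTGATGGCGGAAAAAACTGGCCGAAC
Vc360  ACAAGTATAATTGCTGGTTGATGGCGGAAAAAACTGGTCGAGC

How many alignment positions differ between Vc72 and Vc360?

The sequences differ at positions 5 (C/G), 10 (C/A), 38 (C/T), 42 (A/G).
That gives 4 mismatches out of 43 aligned sites, so the Hamming distance is 4.

4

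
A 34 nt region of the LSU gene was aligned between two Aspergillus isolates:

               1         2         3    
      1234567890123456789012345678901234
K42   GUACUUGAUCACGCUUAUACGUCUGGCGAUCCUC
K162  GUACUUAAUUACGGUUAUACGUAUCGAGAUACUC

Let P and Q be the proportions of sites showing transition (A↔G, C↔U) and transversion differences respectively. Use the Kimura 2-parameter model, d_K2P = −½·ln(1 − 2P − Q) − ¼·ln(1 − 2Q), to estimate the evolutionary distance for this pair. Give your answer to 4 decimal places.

0.2408

Differing sites — 7:G/A (Ti); 10:C/U (Ti); 14:C/G (Tv); 23:C/A (Tv); 25:G/C (Tv); 27:C/A (Tv); 31:C/A (Tv).
Of the 7 differences, 2 transitions and 5 transversions over 34 sites: P = 2/34 = 0.058824, Q = 5/34 = 0.147059.
d = −0.5·ln(0.735293) − 0.25·ln(0.705882) = −0.5·(-0.307486) − 0.25·(-0.348307) = 0.2408.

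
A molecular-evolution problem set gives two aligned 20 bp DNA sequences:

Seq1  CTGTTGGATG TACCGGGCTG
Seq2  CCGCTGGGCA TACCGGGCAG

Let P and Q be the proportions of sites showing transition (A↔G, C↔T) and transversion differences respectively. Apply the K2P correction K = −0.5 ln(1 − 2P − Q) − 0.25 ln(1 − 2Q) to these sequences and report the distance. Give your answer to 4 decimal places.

Differing sites — 2:T/C (Ti); 4:T/C (Ti); 8:A/G (Ti); 9:T/C (Ti); 10:G/A (Ti); 19:T/A (Tv).
Of the 6 differences, 5 transitions and 1 transversion over 20 sites: P = 5/20 = 0.250000, Q = 1/20 = 0.050000.
d = −0.5·ln(0.450000) − 0.25·ln(0.900000) = −0.5·(-0.798508) − 0.25·(-0.105361) = 0.4256.

0.4256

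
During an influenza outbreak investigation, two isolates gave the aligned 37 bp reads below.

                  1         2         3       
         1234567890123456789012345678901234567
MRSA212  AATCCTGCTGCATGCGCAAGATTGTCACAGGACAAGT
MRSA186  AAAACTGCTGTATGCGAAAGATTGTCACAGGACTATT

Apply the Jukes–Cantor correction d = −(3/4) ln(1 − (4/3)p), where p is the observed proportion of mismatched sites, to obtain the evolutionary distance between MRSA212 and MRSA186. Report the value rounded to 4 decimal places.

0.1827

Mismatches occur at site 3 (T→A), site 4 (C→A), site 11 (C→T), site 17 (C→A), site 34 (A→T), site 36 (G→T).
p = 6/37 = 0.162162.
d = −0.75 · ln(1 − (4/3)·0.162162) = −0.75 · ln(0.783784) = −0.75 · (-0.243622) = 0.1827.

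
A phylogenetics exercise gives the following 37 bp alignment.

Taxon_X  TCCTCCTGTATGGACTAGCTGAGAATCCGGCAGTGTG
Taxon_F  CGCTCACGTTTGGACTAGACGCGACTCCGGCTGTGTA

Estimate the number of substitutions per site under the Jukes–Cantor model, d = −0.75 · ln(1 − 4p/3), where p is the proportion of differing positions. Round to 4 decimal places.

The sequences differ at positions 1 (T/C), 2 (C/G), 6 (C/A), 7 (T/C), 10 (A/T), 19 (C/A), 20 (T/C), 22 (A/C), 25 (A/C), 32 (A/T), 37 (G/A).
p = 11/37 = 0.297297.
d = −0.75 · ln(1 − (4/3)·0.297297) = −0.75 · ln(0.603604) = −0.75 · (-0.504837) = 0.3786.

0.3786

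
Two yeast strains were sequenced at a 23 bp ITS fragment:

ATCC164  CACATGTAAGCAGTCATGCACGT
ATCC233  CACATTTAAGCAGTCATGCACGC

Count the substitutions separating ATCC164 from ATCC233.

The sequences differ at positions 6 (G/T), 23 (T/C).
That gives 2 mismatches out of 23 aligned sites, so the Hamming distance is 2.

2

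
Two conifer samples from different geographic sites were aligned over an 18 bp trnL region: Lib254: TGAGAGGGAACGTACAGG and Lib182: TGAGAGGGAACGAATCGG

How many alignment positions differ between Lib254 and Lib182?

The sequences differ at positions 13 (T/A), 15 (C/T), 16 (A/C).
That gives 3 mismatches out of 18 aligned sites, so the Hamming distance is 3.

3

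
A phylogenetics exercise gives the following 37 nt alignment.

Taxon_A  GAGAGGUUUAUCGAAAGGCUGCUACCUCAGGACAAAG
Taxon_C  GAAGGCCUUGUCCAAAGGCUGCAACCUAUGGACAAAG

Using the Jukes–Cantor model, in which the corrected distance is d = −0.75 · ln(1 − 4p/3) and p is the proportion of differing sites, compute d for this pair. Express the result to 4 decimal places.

0.2940

Mismatches occur at site 3 (G→A), site 4 (A→G), site 6 (G→C), site 7 (U→C), site 10 (A→G), site 13 (G→C), site 23 (U→A), site 28 (C→A), site 29 (A→U).
p = 9/37 = 0.243243.
d = −0.75 · ln(1 − (4/3)·0.243243) = −0.75 · ln(0.675676) = −0.75 · (-0.392042) = 0.2940.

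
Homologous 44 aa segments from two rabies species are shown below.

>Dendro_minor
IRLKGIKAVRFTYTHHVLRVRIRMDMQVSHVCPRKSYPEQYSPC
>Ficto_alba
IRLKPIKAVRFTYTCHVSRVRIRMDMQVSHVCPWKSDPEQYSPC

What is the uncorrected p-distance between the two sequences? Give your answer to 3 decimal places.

Mismatches occur at site 5 (G→P), site 15 (H→C), site 18 (L→S), site 34 (R→W), site 37 (Y→D).
There are 5 differences over 44 sites, so p = 5/44 = 0.114.

0.114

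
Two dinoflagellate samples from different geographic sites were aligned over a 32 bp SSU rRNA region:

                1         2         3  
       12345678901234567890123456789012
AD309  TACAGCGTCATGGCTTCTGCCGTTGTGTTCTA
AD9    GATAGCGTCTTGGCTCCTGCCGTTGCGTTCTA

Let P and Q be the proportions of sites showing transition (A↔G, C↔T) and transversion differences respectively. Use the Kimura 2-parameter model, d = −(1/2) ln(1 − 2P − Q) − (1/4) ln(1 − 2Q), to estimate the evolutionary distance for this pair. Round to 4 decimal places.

0.1772

The sequences differ at positions 1 (T/G, transversion), 3 (C/T, transition), 10 (A/T, transversion), 16 (T/C, transition), 26 (T/C, transition).
Of the 5 differences, 3 transitions and 2 transversions over 32 sites: P = 3/32 = 0.093750, Q = 2/32 = 0.062500.
d = −0.5·ln(0.750000) − 0.25·ln(0.875000) = −0.5·(-0.287682) − 0.25·(-0.133531) = 0.1772.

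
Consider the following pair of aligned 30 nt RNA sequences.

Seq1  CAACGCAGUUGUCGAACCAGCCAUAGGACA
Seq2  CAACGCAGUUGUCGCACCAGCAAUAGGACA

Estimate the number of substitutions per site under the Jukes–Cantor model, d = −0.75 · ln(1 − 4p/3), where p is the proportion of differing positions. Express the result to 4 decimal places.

0.0698

Mismatches occur at site 15 (A→C), site 22 (C→A).
p = 2/30 = 0.066667.
d = −0.75 · ln(1 − (4/3)·0.066667) = −0.75 · ln(0.911111) = −0.75 · (-0.093091) = 0.0698.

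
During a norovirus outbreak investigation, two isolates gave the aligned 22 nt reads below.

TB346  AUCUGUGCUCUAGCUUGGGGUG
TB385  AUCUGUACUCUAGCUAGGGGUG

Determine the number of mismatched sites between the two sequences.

2

Differing sites — 7:G/A; 16:U/A.
That gives 2 mismatches out of 22 aligned sites, so the Hamming distance is 2.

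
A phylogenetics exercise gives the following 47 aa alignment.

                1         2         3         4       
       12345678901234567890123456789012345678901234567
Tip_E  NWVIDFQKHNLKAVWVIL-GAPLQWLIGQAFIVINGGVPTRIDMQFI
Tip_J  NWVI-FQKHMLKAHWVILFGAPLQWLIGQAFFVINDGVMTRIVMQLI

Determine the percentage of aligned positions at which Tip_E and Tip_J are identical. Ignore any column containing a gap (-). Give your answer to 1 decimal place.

84.4%

Excluding the 2 gap columns leaves 45 comparable sites.
Mismatches occur at site 10 (N→M), site 14 (V→H), site 32 (I→F), site 36 (G→D), site 39 (P→M), site 43 (D→V), site 46 (F→L).
38 of the 45 comparable sites match, so the percent identity is 38/45 × 100 = 84.4%.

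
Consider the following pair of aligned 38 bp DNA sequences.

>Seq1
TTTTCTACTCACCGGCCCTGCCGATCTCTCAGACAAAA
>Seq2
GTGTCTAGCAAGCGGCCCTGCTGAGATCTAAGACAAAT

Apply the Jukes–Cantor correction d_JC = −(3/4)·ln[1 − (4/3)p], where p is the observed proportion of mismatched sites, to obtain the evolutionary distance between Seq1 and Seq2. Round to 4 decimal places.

The sequences differ at positions 1 (T/G), 3 (T/G), 8 (C/G), 9 (T/C), 10 (C/A), 12 (C/G), 22 (C/T), 25 (T/G), 26 (C/A), 30 (C/A), 38 (A/T).
p = 11/38 = 0.289474.
d = −0.75 · ln(1 − (4/3)·0.289474) = −0.75 · ln(0.614035) = −0.75 · (-0.487703) = 0.3658.

0.3658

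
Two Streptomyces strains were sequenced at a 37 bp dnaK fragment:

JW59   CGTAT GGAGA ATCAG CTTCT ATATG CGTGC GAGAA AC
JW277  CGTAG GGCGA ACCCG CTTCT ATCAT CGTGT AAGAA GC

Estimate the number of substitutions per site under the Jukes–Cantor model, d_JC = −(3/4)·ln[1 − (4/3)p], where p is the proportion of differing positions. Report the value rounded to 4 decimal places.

Mismatches occur at site 5 (T↔G), site 8 (A↔C), site 12 (T↔C), site 14 (A↔C), site 23 (A↔C), site 24 (T↔A), site 25 (G↔T), site 30 (C↔T), site 31 (G↔A), site 36 (A↔G).
p = 10/37 = 0.270270.
d = −0.75 · ln(1 − (4/3)·0.270270) = −0.75 · ln(0.639640) = −0.75 · (-0.446850) = 0.3351.

0.3351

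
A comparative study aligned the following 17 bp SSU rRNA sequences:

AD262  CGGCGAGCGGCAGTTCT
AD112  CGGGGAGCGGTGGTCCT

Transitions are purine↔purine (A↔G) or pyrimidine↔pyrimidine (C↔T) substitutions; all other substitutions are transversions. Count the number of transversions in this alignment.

Differing sites — 4:C/G (Tv); 11:C/T (Ti); 12:A/G (Ti); 15:T/C (Ti).
Of the 4 differences, 3 transitions and 1 transversion, so the answer is 1.

1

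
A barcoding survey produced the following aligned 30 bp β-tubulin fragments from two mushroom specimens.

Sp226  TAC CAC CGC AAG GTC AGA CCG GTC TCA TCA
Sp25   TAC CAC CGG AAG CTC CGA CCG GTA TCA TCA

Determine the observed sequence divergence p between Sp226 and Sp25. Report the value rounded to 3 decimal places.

Differing sites — 9:C/G; 13:G/C; 16:A/C; 24:C/A.
There are 4 differences over 30 sites, so p = 4/30 = 0.133.

0.133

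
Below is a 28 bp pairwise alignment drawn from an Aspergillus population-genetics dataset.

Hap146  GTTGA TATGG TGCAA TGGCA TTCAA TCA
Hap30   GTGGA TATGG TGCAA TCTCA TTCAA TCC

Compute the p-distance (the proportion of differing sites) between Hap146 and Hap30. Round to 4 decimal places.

0.1429

The sequences differ at positions 3 (T/G), 17 (G/C), 18 (G/T), 28 (A/C).
There are 4 differences over 28 sites, so p = 4/28 = 0.1429.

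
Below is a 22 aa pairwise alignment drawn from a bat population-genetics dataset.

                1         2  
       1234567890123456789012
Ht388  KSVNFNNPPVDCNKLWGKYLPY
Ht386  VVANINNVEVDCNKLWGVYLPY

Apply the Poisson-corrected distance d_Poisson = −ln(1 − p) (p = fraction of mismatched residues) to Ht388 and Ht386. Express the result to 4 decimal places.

The sequences differ at positions 1 (K/V), 2 (S/V), 3 (V/A), 5 (F/I), 8 (P/V), 9 (P/E), 18 (K/V).
p = 7/22 = 0.318182.
d = −ln(1 − 0.318182) = −ln(0.681818) = 0.3830.

0.3830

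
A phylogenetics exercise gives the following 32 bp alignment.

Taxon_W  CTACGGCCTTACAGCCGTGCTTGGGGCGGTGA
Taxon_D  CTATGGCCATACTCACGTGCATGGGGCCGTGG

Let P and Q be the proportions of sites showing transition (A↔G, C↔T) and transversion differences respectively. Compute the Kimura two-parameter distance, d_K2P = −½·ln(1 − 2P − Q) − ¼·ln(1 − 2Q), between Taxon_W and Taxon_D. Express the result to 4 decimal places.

0.3048

Differing sites — 4:C/T (Ti); 9:T/A (Tv); 13:A/T (Tv); 14:G/C (Tv); 15:C/A (Tv); 21:T/A (Tv); 28:G/C (Tv); 32:A/G (Ti).
Of the 8 differences, 2 transitions and 6 transversions over 32 sites: P = 2/32 = 0.062500, Q = 6/32 = 0.187500.
d = −0.5·ln(0.687500) − 0.25·ln(0.625000) = −0.5·(-0.374693) − 0.25·(-0.470004) = 0.3048.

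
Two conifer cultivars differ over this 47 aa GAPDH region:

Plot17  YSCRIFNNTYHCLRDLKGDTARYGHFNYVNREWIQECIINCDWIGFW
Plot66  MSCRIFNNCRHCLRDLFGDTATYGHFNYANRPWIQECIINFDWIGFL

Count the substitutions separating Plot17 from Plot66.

9

Differing sites — 1:Y/M; 9:T/C; 10:Y/R; 17:K/F; 22:R/T; 29:V/A; 32:E/P; 41:C/F; 47:W/L.
That gives 9 mismatches out of 47 aligned sites, so the Hamming distance is 9.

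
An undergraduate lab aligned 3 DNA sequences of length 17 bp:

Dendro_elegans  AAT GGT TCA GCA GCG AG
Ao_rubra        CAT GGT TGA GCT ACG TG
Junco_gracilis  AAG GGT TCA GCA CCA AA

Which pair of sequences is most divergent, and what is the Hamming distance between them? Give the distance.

8

Pairwise Hamming distances:
  Dendro_elegans vs Ao_rubra: 5
  Dendro_elegans vs Junco_gracilis: 4
  Ao_rubra vs Junco_gracilis: 8
The largest is 8, between Ao_rubra and Junco_gracilis.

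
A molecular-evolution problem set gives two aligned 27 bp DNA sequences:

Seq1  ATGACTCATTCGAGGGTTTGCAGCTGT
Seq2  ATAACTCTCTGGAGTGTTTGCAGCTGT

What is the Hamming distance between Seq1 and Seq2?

Differing sites — 3:G/A; 8:A/T; 9:T/C; 11:C/G; 15:G/T.
That gives 5 mismatches out of 27 aligned sites, so the Hamming distance is 5.

5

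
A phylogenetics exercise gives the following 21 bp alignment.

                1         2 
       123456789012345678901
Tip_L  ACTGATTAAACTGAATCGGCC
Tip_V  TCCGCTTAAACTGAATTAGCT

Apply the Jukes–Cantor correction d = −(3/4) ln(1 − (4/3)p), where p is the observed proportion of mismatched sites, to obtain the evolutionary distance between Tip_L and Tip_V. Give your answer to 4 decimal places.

Mismatches occur at site 1 (A→T), site 3 (T→C), site 5 (A→C), site 17 (C→T), site 18 (G→A), site 21 (C→T).
p = 6/21 = 0.285714.
d = −0.75 · ln(1 − (4/3)·0.285714) = −0.75 · ln(0.619048) = −0.75 · (-0.479572) = 0.3597.

0.3597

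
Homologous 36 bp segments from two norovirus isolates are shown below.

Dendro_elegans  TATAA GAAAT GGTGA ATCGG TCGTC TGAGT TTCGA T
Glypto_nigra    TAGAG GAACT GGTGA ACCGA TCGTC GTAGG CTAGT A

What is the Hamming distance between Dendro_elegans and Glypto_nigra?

12

Differing sites — 3:T/G; 5:A/G; 9:A/C; 17:T/C; 20:G/A; 26:T/G; 27:G/T; 30:T/G; 31:T/C; 33:C/A; 35:A/T; 36:T/A.
That gives 12 mismatches out of 36 aligned sites, so the Hamming distance is 12.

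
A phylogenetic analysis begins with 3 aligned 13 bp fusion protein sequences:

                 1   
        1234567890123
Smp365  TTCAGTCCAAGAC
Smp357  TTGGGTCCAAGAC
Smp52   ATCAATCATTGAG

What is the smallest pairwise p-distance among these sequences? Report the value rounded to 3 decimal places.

0.154

Pairwise Hamming distances:
  Smp365 vs Smp357: 2
  Smp365 vs Smp52: 6
  Smp357 vs Smp52: 8
The smallest is 2 mismatches, between Smp365 and Smp357; p = 2/13 = 0.154.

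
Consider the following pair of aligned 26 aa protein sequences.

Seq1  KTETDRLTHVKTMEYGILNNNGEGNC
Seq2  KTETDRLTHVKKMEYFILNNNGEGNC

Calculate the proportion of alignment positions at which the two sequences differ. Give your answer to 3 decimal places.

Differing sites — 12:T/K; 16:G/F.
There are 2 differences over 26 sites, so p = 2/26 = 0.077.

0.077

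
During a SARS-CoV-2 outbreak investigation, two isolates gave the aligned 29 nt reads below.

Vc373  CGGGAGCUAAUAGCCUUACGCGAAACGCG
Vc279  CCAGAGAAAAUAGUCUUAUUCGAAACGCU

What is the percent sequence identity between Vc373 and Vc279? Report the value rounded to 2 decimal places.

Mismatches occur at site 2 (G↔C), site 3 (G↔A), site 7 (C↔A), site 8 (U↔A), site 14 (C↔U), site 19 (C↔U), site 20 (G↔U), site 29 (G↔U).
21 of the 29 sites match, so the percent identity is 21/29 × 100 = 72.41%.

72.41%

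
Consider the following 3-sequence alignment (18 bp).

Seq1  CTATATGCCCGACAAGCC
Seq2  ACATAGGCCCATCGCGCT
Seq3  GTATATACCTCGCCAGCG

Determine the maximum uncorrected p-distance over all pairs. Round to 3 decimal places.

0.556

Pairwise Hamming distances:
  Seq1 vs Seq2: 8
  Seq1 vs Seq3: 7
  Seq2 vs Seq3: 10
The largest is 10 mismatches, between Seq2 and Seq3; p = 10/18 = 0.556.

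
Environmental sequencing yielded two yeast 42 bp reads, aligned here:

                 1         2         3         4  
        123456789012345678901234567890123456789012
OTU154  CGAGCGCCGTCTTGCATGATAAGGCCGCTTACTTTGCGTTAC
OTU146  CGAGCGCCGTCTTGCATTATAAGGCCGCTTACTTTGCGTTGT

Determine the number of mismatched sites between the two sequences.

The sequences differ at positions 18 (G/T), 41 (A/G), 42 (C/T).
That gives 3 mismatches out of 42 aligned sites, so the Hamming distance is 3.

3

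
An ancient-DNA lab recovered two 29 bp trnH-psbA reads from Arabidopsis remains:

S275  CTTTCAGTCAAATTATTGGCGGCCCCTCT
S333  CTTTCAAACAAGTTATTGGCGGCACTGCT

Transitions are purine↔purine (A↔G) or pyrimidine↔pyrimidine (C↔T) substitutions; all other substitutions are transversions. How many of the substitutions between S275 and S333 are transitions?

Differing sites — 7:G/A (Ti); 8:T/A (Tv); 12:A/G (Ti); 24:C/A (Tv); 26:C/T (Ti); 27:T/G (Tv).
Of the 6 differences, 3 transitions and 3 transversions, so the answer is 3.

3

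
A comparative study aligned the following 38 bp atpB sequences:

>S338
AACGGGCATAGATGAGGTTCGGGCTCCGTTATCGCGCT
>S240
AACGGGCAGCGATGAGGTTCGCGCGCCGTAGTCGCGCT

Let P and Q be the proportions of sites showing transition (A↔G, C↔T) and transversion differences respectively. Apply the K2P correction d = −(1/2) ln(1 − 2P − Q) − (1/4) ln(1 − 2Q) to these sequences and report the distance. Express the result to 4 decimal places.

0.1781

Mismatches occur at site 9 (T/G, transversion), site 10 (A/C, transversion), site 22 (G/C, transversion), site 25 (T/G, transversion), site 30 (T/A, transversion), site 31 (A/G, transition).
Of the 6 differences, 1 transition and 5 transversions over 38 sites: P = 1/38 = 0.026316, Q = 5/38 = 0.131579.
d = −0.5·ln(0.815789) − 0.25·ln(0.736842) = −0.5·(-0.203600) − 0.25·(-0.305382) = 0.1781.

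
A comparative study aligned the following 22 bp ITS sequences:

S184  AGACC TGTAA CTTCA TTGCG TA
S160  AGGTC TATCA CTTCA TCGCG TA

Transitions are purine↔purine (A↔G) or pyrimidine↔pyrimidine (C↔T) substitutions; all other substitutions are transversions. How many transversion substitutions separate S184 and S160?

1

Mismatches occur at site 3 (A→G, transition), site 4 (C→T, transition), site 7 (G→A, transition), site 9 (A→C, transversion), site 17 (T→C, transition).
Of the 5 differences, 4 transitions and 1 transversion, so the answer is 1.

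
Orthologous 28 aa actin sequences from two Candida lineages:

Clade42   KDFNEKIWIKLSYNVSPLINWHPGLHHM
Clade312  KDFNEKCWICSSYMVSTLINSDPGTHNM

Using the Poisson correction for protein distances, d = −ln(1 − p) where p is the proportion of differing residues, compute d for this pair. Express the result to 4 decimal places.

0.3878

Mismatches occur at site 7 (I↔C), site 10 (K↔C), site 11 (L↔S), site 14 (N↔M), site 17 (P↔T), site 21 (W↔S), site 22 (H↔D), site 25 (L↔T), site 27 (H↔N).
p = 9/28 = 0.321429.
d = −ln(1 − 0.321429) = −ln(0.678571) = 0.3878.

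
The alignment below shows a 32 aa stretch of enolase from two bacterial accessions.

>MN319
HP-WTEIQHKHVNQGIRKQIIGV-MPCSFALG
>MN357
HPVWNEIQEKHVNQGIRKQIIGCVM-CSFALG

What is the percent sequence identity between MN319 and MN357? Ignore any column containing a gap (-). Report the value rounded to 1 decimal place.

89.7%

Excluding the 3 gap columns leaves 29 comparable sites.
Mismatches occur at site 5 (T↔N), site 9 (H↔E), site 23 (V↔C).
26 of the 29 comparable sites match, so the percent identity is 26/29 × 100 = 89.7%.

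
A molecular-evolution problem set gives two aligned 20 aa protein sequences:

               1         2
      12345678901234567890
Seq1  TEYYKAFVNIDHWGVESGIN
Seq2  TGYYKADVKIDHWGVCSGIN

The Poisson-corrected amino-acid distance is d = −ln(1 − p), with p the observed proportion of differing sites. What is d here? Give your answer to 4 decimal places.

Mismatches occur at site 2 (E→G), site 7 (F→D), site 9 (N→K), site 16 (E→C).
p = 4/20 = 0.200000.
d = −ln(1 − 0.200000) = −ln(0.800000) = 0.2231.

0.2231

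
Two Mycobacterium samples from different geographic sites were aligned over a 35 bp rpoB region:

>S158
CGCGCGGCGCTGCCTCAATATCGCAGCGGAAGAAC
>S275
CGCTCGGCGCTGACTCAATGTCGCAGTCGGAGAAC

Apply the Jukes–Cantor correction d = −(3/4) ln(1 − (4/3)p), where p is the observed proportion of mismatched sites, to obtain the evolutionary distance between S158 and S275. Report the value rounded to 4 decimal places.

Differing sites — 4:G/T; 13:C/A; 20:A/G; 27:C/T; 28:G/C; 30:A/G.
p = 6/35 = 0.171429.
d = −0.75 · ln(1 − (4/3)·0.171429) = −0.75 · ln(0.771428) = −0.75 · (-0.259512) = 0.1946.

0.1946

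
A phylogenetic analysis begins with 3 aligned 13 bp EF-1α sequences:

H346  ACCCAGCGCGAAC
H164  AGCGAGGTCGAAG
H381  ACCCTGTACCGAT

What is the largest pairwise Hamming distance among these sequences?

8

Pairwise Hamming distances:
  H346 vs H164: 5
  H346 vs H381: 6
  H164 vs H381: 8
The largest is 8, between H164 and H381.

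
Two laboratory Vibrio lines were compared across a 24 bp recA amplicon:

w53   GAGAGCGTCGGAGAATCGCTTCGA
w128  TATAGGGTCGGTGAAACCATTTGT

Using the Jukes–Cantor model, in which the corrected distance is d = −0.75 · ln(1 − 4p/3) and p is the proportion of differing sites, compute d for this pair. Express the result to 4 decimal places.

0.5199

The sequences differ at positions 1 (G/T), 3 (G/T), 6 (C/G), 12 (A/T), 16 (T/A), 18 (G/C), 19 (C/A), 22 (C/T), 24 (A/T).
p = 9/24 = 0.375000.
d = −0.75 · ln(1 − (4/3)·0.375000) = −0.75 · ln(0.500000) = −0.75 · (-0.693147) = 0.5199.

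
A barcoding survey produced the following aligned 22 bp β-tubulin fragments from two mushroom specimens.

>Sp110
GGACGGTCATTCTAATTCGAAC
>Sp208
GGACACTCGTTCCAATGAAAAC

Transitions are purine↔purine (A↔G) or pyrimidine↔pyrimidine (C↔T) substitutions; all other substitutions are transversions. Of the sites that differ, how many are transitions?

The sequences differ at positions 5 (G/A, transition), 6 (G/C, transversion), 9 (A/G, transition), 13 (T/C, transition), 17 (T/G, transversion), 18 (C/A, transversion), 19 (G/A, transition).
Of the 7 differences, 4 transitions and 3 transversions, so the answer is 4.

4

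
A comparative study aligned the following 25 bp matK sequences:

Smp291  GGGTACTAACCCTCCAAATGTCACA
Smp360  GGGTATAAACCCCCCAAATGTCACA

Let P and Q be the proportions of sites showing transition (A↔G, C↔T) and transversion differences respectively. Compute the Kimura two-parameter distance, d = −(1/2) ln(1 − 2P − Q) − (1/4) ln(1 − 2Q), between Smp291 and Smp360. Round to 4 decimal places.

0.1324

The sequences differ at positions 6 (C/T, transition), 7 (T/A, transversion), 13 (T/C, transition).
Of the 3 differences, 2 transitions and 1 transversion over 25 sites: P = 2/25 = 0.080000, Q = 1/25 = 0.040000.
d = −0.5·ln(0.800000) − 0.25·ln(0.920000) = −0.5·(-0.223144) − 0.25·(-0.083382) = 0.1324.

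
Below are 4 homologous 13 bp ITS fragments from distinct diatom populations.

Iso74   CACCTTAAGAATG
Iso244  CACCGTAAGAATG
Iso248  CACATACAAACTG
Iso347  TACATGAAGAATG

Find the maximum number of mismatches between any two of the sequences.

Pairwise Hamming distances:
  Iso74 vs Iso244: 1
  Iso74 vs Iso248: 5
  Iso74 vs Iso347: 3
  Iso244 vs Iso248: 6
  Iso244 vs Iso347: 4
  Iso248 vs Iso347: 5
The largest is 6, between Iso244 and Iso248.

6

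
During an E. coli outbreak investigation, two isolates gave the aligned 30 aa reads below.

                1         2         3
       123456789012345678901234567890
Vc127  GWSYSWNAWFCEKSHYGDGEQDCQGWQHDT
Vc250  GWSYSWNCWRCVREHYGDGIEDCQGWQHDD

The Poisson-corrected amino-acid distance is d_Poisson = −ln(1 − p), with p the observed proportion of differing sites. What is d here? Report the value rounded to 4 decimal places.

The sequences differ at positions 8 (A/C), 10 (F/R), 12 (E/V), 13 (K/R), 14 (S/E), 20 (E/I), 21 (Q/E), 30 (T/D).
p = 8/30 = 0.266667.
d = −ln(1 − 0.266667) = −ln(0.733333) = 0.3102.

0.3102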